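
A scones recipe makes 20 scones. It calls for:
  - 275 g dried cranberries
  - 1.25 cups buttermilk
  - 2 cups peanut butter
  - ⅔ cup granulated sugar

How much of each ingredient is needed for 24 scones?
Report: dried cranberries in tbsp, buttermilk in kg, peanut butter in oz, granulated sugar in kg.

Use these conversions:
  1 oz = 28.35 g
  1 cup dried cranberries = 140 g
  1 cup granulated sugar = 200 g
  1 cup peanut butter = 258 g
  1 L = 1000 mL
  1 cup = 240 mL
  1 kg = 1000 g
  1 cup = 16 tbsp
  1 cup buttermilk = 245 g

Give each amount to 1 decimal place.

Scaling factor: 24/20 = 6/5 = 1.2.
dried cranberries: 275 g × 6/5 ÷ 140 g/cup × 16 tbsp/cup ≈ 37.7 tbsp
buttermilk: 1.25 cup × 6/5 × 245 g/cup ÷ 1000 g/kg ≈ 0.4 kg
peanut butter: 2 cup × 6/5 × 258 g/cup ÷ 28.35 g/oz ≈ 21.8 oz
granulated sugar: 2/3 cup × 6/5 × 200 g/cup ÷ 1000 g/kg ≈ 0.2 kg

dried cranberries: 37.7 tbsp; buttermilk: 0.4 kg; peanut butter: 21.8 oz; granulated sugar: 0.2 kg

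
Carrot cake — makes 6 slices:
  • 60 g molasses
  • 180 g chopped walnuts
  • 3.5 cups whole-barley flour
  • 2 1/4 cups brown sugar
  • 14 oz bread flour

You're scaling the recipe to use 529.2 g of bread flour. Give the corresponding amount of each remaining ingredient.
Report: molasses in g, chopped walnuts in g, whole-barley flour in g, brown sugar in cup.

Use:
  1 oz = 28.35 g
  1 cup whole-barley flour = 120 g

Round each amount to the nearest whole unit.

molasses: 80 g; chopped walnuts: 240 g; whole-barley flour: 560 g; brown sugar: 3 cup

The original recipe has 396.9 g of bread flour, so the scaling factor is 529.2 ÷ 396.9 = 4/3.
molasses: 60 g × 4/3 = 80 g
chopped walnuts: 180 g × 4/3 = 240 g
whole-barley flour: 3.5 cup × 4/3 × 120 g/cup = 560 g
brown sugar: 2.25 cup × 4/3 = 3 cup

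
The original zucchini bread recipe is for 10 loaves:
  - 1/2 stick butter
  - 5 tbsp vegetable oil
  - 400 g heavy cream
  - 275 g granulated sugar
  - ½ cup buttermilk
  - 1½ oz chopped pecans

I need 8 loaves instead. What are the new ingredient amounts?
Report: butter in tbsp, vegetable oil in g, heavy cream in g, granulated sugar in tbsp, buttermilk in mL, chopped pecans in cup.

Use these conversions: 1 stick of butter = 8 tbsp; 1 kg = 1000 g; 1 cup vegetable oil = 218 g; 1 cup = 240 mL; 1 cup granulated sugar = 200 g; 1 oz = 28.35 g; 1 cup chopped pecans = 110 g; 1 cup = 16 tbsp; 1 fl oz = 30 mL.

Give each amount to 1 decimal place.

butter: 3.2 tbsp; vegetable oil: 54.5 g; heavy cream: 320.0 g; granulated sugar: 17.6 tbsp; buttermilk: 96.0 mL; chopped pecans: 0.3 cup

Scaling factor: 8/10 = 4/5 = 0.8.
butter: 0.5 stick × 4/5 × 8 tbsp/stick = 3.2 tbsp
vegetable oil: 5 tbsp × 4/5 ÷ 16 tbsp/cup × 218 g/cup = 54.5 g
heavy cream: 400 g × 4/5 = 320.0 g
granulated sugar: 275 g × 4/5 ÷ 200 g/cup × 16 tbsp/cup = 17.6 tbsp
buttermilk: 0.5 cup × 4/5 × 240 mL/cup = 96.0 mL
chopped pecans: 1.5 oz × 4/5 × 28.35 g/oz ÷ 110 g/cup ≈ 0.3 cup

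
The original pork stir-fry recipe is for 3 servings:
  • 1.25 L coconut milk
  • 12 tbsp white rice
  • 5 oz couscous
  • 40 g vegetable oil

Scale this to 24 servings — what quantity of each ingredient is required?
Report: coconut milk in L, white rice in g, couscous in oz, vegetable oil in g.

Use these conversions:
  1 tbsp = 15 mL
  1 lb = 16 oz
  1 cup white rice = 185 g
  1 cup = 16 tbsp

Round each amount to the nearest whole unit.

Scaling factor: 24/3 = 8.
coconut milk: 1.25 L × 8 = 10 L
white rice: 12 tbsp × 8 ÷ 16 tbsp/cup × 185 g/cup = 1110 g
couscous: 5 oz × 8 = 40 oz
vegetable oil: 40 g × 8 = 320 g

coconut milk: 10 L; white rice: 1110 g; couscous: 40 oz; vegetable oil: 320 g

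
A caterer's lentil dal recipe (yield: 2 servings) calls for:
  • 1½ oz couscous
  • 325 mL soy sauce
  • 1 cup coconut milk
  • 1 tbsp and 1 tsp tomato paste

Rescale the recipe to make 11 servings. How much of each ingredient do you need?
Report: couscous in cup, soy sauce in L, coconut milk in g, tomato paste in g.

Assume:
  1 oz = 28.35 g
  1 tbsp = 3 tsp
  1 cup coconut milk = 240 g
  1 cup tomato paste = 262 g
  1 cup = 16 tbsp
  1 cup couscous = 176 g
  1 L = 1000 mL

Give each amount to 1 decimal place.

Scaling factor: 11/2 = 5.5.
couscous: 1.5 oz × 11/2 × 28.35 g/oz ÷ 176 g/cup ≈ 1.3 cup
soy sauce: 325 mL × 11/2 ÷ 1000 mL/L ≈ 1.8 L
coconut milk: 1 cup × 11/2 × 240 g/cup = 1320.0 g
tomato paste: (1 tbsp + 1 tsp = 4/3 tbsp) × 11/2 ÷ 16 tbsp/cup × 262 g/cup ≈ 120.1 g

couscous: 1.3 cup; soy sauce: 1.8 L; coconut milk: 1320.0 g; tomato paste: 120.1 g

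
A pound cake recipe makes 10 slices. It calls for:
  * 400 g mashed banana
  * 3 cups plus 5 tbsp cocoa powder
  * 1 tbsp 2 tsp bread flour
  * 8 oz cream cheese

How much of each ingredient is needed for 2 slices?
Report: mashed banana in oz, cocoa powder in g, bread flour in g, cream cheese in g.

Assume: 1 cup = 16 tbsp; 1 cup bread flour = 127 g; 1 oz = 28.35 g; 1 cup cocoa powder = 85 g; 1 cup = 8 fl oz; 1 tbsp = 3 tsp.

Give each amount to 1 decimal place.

mashed banana: 2.8 oz; cocoa powder: 56.3 g; bread flour: 2.6 g; cream cheese: 45.4 g

Scaling factor: 2/10 = 1/5 = 0.2.
mashed banana: 400 g × 1/5 ÷ 28.35 g/oz ≈ 2.8 oz
cocoa powder: (3 cup + 5 tbsp = 3.3125 cup) × 1/5 × 85 g/cup ≈ 56.3 g
bread flour: (1 tbsp + 2 tsp = 5/3 tbsp) × 1/5 ÷ 16 tbsp/cup × 127 g/cup ≈ 2.6 g
cream cheese: 8 oz × 1/5 × 28.35 g/oz ≈ 45.4 g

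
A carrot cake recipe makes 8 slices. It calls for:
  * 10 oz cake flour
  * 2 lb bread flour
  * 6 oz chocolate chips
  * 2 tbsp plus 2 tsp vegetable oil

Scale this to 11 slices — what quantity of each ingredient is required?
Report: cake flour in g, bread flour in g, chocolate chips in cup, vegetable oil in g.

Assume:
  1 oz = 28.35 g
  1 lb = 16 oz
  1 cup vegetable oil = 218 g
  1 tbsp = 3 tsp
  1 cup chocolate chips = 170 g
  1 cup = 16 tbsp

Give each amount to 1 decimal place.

Scaling factor: 11/8 = 1.375.
cake flour: 10 oz × 11/8 × 28.35 g/oz ≈ 389.8 g
bread flour: 2 lb × 11/8 × 16 oz/lb × 28.35 g/oz = 1247.4 g
chocolate chips: 6 oz × 11/8 × 28.35 g/oz ÷ 170 g/cup ≈ 1.4 cup
vegetable oil: (2 tbsp + 2 tsp = 8/3 tbsp) × 11/8 ÷ 16 tbsp/cup × 218 g/cup ≈ 50.0 g

cake flour: 389.8 g; bread flour: 1247.4 g; chocolate chips: 1.4 cup; vegetable oil: 50.0 g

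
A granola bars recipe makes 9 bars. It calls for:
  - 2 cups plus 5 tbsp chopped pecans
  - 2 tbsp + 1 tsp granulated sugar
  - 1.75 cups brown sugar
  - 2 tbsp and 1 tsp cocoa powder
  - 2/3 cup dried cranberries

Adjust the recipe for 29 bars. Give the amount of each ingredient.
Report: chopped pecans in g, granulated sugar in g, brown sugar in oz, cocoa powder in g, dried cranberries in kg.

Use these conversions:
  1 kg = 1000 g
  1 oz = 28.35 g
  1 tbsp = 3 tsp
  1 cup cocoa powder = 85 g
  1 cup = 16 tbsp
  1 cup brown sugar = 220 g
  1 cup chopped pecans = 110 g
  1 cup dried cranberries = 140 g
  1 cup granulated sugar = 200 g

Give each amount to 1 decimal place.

chopped pecans: 819.7 g; granulated sugar: 94.0 g; brown sugar: 43.8 oz; cocoa powder: 39.9 g; dried cranberries: 0.3 kg

Scaling factor: 29/9.
chopped pecans: (2 cup + 5 tbsp = 2.3125 cup) × 29/9 × 110 g/cup ≈ 819.7 g
granulated sugar: (2 tbsp + 1 tsp = 7/3 tbsp) × 29/9 ÷ 16 tbsp/cup × 200 g/cup ≈ 94.0 g
brown sugar: 1.75 cup × 29/9 × 220 g/cup ÷ 28.35 g/oz ≈ 43.8 oz
cocoa powder: (2 tbsp + 1 tsp = 7/3 tbsp) × 29/9 ÷ 16 tbsp/cup × 85 g/cup ≈ 39.9 g
dried cranberries: 2/3 cup × 29/9 × 140 g/cup ÷ 1000 g/kg ≈ 0.3 kg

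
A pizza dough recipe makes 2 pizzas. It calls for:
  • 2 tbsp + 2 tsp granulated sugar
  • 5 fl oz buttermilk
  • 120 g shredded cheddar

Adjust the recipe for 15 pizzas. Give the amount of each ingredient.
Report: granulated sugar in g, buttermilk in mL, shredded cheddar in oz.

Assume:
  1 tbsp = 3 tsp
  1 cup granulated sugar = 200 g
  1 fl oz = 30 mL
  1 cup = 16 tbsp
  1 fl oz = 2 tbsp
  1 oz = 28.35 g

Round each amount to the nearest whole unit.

granulated sugar: 250 g; buttermilk: 1125 mL; shredded cheddar: 32 oz

Scaling factor: 15/2 = 7.5.
granulated sugar: (2 tbsp + 2 tsp = 8/3 tbsp) × 15/2 ÷ 16 tbsp/cup × 200 g/cup = 250 g
buttermilk: 5 fl oz × 15/2 × 30 mL/fl oz = 1125 mL
shredded cheddar: 120 g × 15/2 ÷ 28.35 g/oz ≈ 32 oz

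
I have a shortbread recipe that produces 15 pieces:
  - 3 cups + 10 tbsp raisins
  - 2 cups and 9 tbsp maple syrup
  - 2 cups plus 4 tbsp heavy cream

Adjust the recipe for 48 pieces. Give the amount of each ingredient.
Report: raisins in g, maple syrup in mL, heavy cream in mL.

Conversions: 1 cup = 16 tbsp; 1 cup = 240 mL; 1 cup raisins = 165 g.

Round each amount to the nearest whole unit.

Scaling factor: 48/15 = 16/5 = 3.2.
raisins: (3 cup + 10 tbsp = 3.625 cup) × 16/5 × 165 g/cup = 1914 g
maple syrup: (2 cup + 9 tbsp = 2.5625 cup) × 16/5 × 240 mL/cup = 1968 mL
heavy cream: (2 cup + 4 tbsp = 2.25 cup) × 16/5 × 240 mL/cup = 1728 mL

raisins: 1914 g; maple syrup: 1968 mL; heavy cream: 1728 mL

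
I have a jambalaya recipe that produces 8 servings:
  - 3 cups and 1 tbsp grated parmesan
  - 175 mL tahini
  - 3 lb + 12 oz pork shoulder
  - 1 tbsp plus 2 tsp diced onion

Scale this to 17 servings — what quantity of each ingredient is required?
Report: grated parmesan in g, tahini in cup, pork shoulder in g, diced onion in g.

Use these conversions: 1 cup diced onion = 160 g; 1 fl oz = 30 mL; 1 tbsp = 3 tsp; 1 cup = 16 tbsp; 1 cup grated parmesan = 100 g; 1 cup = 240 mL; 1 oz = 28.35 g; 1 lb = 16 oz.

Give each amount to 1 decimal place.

grated parmesan: 650.8 g; tahini: 1.5 cup; pork shoulder: 3614.6 g; diced onion: 35.4 g

Scaling factor: 17/8 = 2.125.
grated parmesan: (3 cup + 1 tbsp = 3.0625 cup) × 17/8 × 100 g/cup ≈ 650.8 g
tahini: 175 mL × 17/8 ÷ 240 mL/cup ≈ 1.5 cup
pork shoulder: (3 lb + 12 oz = 3.75 lb) × 17/8 × 16 oz/lb × 28.35 g/oz ≈ 3614.6 g
diced onion: (1 tbsp + 2 tsp = 5/3 tbsp) × 17/8 ÷ 16 tbsp/cup × 160 g/cup ≈ 35.4 g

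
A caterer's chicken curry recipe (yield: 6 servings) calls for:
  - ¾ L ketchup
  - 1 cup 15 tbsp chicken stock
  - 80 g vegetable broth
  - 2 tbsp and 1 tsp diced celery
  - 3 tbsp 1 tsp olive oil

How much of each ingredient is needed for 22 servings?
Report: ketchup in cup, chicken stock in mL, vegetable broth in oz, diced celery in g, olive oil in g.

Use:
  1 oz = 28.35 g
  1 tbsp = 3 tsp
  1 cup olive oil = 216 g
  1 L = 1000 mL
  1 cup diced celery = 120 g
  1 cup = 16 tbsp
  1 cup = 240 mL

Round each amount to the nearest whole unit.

Scaling factor: 22/6 = 11/3.
ketchup: 0.75 L × 11/3 × 1000 mL/L ÷ 240 mL/cup ≈ 11 cup
chicken stock: (1 cup + 15 tbsp = 1.9375 cup) × 11/3 × 240 mL/cup = 1705 mL
vegetable broth: 80 g × 11/3 ÷ 28.35 g/oz ≈ 10 oz
diced celery: (2 tbsp + 1 tsp = 7/3 tbsp) × 11/3 ÷ 16 tbsp/cup × 120 g/cup ≈ 64 g
olive oil: (3 tbsp + 1 tsp = 10/3 tbsp) × 11/3 ÷ 16 tbsp/cup × 216 g/cup = 165 g

ketchup: 11 cup; chicken stock: 1705 mL; vegetable broth: 10 oz; diced celery: 64 g; olive oil: 165 g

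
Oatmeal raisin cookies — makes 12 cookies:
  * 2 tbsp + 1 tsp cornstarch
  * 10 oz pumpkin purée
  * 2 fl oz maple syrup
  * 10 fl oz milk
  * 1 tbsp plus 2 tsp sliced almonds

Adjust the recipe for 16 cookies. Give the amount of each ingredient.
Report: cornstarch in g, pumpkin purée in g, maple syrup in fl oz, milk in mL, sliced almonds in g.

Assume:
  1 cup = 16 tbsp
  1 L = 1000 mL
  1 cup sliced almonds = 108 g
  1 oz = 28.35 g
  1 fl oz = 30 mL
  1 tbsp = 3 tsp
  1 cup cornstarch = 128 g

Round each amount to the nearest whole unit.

cornstarch: 25 g; pumpkin purée: 378 g; maple syrup: 3 fl oz; milk: 400 mL; sliced almonds: 15 g

Scaling factor: 16/12 = 4/3.
cornstarch: (2 tbsp + 1 tsp = 7/3 tbsp) × 4/3 ÷ 16 tbsp/cup × 128 g/cup ≈ 25 g
pumpkin purée: 10 oz × 4/3 × 28.35 g/oz = 378 g
maple syrup: 2 fl oz × 4/3 ≈ 3 fl oz
milk: 10 fl oz × 4/3 × 30 mL/fl oz = 400 mL
sliced almonds: (1 tbsp + 2 tsp = 5/3 tbsp) × 4/3 ÷ 16 tbsp/cup × 108 g/cup = 15 g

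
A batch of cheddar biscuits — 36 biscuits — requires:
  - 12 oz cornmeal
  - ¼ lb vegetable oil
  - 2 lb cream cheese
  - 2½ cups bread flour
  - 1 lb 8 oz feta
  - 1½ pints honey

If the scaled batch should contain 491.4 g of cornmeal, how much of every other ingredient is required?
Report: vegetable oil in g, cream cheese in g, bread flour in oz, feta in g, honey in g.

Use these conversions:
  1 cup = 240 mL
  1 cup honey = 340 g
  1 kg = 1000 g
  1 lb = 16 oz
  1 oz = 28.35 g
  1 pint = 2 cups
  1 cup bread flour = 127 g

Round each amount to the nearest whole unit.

The original recipe has 340.2 g of cornmeal, so the scaling factor is 491.4 ÷ 340.2 = 13/9.
vegetable oil: 0.25 lb × 13/9 × 16 oz/lb × 28.35 g/oz ≈ 164 g
cream cheese: 2 lb × 13/9 × 16 oz/lb × 28.35 g/oz ≈ 1310 g
bread flour: 2.5 cup × 13/9 × 127 g/cup ÷ 28.35 g/oz ≈ 16 oz
feta: (1 lb + 8 oz = 1.5 lb) × 13/9 × 16 oz/lb × 28.35 g/oz ≈ 983 g
honey: 1.5 pint × 13/9 × 2 cup/pint × 340 g/cup ≈ 1473 g

vegetable oil: 164 g; cream cheese: 1310 g; bread flour: 16 oz; feta: 983 g; honey: 1473 g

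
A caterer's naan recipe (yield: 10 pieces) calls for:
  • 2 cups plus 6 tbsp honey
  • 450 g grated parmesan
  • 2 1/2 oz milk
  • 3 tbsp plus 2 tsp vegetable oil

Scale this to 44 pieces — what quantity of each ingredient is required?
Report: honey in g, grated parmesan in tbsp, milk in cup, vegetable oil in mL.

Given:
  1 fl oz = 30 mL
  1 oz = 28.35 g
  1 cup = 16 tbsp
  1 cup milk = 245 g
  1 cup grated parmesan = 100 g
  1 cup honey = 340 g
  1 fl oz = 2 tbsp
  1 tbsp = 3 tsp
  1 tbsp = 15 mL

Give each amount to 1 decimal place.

Scaling factor: 44/10 = 22/5 = 4.4.
honey: (2 cup + 6 tbsp = 2.375 cup) × 22/5 × 340 g/cup = 3553.0 g
grated parmesan: 450 g × 22/5 ÷ 100 g/cup × 16 tbsp/cup = 316.8 tbsp
milk: 2.5 oz × 22/5 × 28.35 g/oz ÷ 245 g/cup ≈ 1.3 cup
vegetable oil: (3 tbsp + 2 tsp = 11/3 tbsp) × 22/5 × 15 mL/tbsp = 242.0 mL

honey: 3553.0 g; grated parmesan: 316.8 tbsp; milk: 1.3 cup; vegetable oil: 242.0 mL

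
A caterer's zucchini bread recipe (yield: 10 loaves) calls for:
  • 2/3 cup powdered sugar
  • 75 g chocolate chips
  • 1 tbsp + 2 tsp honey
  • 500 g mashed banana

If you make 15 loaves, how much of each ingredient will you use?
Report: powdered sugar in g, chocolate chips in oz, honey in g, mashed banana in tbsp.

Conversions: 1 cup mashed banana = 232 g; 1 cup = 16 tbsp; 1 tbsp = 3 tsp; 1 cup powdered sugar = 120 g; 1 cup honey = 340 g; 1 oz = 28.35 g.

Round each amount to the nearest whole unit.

powdered sugar: 120 g; chocolate chips: 4 oz; honey: 53 g; mashed banana: 52 tbsp

Scaling factor: 15/10 = 3/2 = 1.5.
powdered sugar: 2/3 cup × 3/2 × 120 g/cup = 120 g
chocolate chips: 75 g × 3/2 ÷ 28.35 g/oz ≈ 4 oz
honey: (1 tbsp + 2 tsp = 5/3 tbsp) × 3/2 ÷ 16 tbsp/cup × 340 g/cup ≈ 53 g
mashed banana: 500 g × 3/2 ÷ 232 g/cup × 16 tbsp/cup ≈ 52 tbsp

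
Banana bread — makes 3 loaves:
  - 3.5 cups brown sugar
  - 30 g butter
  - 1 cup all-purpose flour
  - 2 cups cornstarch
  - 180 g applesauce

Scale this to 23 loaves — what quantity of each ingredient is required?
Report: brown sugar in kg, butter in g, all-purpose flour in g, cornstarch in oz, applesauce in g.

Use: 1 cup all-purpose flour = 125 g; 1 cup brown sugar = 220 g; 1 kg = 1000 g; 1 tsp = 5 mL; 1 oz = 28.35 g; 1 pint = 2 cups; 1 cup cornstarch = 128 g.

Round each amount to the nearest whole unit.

brown sugar: 6 kg; butter: 230 g; all-purpose flour: 958 g; cornstarch: 69 oz; applesauce: 1380 g

Scaling factor: 23/3.
brown sugar: 3.5 cup × 23/3 × 220 g/cup ÷ 1000 g/kg ≈ 6 kg
butter: 30 g × 23/3 = 230 g
all-purpose flour: 1 cup × 23/3 × 125 g/cup ≈ 958 g
cornstarch: 2 cup × 23/3 × 128 g/cup ÷ 28.35 g/oz ≈ 69 oz
applesauce: 180 g × 23/3 = 1380 g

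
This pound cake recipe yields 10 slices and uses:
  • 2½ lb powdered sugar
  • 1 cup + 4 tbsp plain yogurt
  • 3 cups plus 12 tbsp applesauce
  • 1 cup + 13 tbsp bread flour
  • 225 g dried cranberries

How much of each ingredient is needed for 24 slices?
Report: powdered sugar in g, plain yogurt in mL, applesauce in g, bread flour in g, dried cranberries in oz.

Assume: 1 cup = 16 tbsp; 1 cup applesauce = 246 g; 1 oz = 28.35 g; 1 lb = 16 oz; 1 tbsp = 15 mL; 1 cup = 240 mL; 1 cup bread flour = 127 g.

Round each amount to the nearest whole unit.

powdered sugar: 2722 g; plain yogurt: 720 mL; applesauce: 2214 g; bread flour: 552 g; dried cranberries: 19 oz

Scaling factor: 24/10 = 12/5 = 2.4.
powdered sugar: 2.5 lb × 12/5 × 16 oz/lb × 28.35 g/oz ≈ 2722 g
plain yogurt: (1 cup + 4 tbsp = 1.25 cup) × 12/5 × 240 mL/cup = 720 mL
applesauce: (3 cup + 12 tbsp = 3.75 cup) × 12/5 × 246 g/cup = 2214 g
bread flour: (1 cup + 13 tbsp = 1.8125 cup) × 12/5 × 127 g/cup ≈ 552 g
dried cranberries: 225 g × 12/5 ÷ 28.35 g/oz ≈ 19 oz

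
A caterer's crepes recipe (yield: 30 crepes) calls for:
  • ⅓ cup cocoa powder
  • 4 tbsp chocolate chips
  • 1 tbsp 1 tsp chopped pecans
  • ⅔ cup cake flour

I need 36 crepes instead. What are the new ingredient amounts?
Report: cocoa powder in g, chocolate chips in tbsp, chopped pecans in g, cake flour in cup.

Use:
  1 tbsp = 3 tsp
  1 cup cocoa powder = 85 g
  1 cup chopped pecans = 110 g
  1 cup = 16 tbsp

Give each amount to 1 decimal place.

Scaling factor: 36/30 = 6/5 = 1.2.
cocoa powder: 1/3 cup × 6/5 × 85 g/cup = 34.0 g
chocolate chips: 4 tbsp × 6/5 = 4.8 tbsp
chopped pecans: (1 tbsp + 1 tsp = 4/3 tbsp) × 6/5 ÷ 16 tbsp/cup × 110 g/cup = 11.0 g
cake flour: 2/3 cup × 6/5 = 0.8 cup

cocoa powder: 34.0 g; chocolate chips: 4.8 tbsp; chopped pecans: 11.0 g; cake flour: 0.8 cup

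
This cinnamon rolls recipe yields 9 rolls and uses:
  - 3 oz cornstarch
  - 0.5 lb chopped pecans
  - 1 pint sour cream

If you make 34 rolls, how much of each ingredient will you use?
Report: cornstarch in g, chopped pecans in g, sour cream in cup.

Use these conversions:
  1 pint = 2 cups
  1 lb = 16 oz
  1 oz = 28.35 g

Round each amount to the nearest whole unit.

Scaling factor: 34/9.
cornstarch: 3 oz × 34/9 × 28.35 g/oz ≈ 321 g
chopped pecans: 0.5 lb × 34/9 × 16 oz/lb × 28.35 g/oz ≈ 857 g
sour cream: 1 pint × 34/9 × 2 cup/pint ≈ 8 cup

cornstarch: 321 g; chopped pecans: 857 g; sour cream: 8 cup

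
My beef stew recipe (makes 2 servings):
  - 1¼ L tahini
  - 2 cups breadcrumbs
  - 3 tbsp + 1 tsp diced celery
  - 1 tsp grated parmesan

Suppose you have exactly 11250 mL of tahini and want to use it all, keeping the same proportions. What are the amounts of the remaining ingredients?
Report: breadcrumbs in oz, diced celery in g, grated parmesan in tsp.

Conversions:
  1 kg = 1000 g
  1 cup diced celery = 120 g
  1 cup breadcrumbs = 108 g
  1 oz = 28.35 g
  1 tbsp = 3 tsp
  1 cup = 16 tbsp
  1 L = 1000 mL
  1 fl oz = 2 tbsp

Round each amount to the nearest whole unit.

breadcrumbs: 69 oz; diced celery: 225 g; grated parmesan: 9 tsp

The original recipe has 1250 mL of tahini, so the scaling factor is 11250 ÷ 1250 = 9.
breadcrumbs: 2 cup × 9 × 108 g/cup ÷ 28.35 g/oz ≈ 69 oz
diced celery: (3 tbsp + 1 tsp = 10/3 tbsp) × 9 ÷ 16 tbsp/cup × 120 g/cup = 225 g
grated parmesan: 1 tsp × 9 = 9 tsp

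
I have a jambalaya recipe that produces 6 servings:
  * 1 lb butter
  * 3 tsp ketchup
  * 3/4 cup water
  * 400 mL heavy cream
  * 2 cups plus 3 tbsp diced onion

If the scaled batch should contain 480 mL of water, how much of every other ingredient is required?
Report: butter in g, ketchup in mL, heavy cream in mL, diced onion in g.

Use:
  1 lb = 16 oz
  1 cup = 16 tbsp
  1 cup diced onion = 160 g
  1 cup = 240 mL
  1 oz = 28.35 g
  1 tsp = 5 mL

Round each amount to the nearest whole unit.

The original recipe has 180 mL of water, so the scaling factor is 480 ÷ 180 = 8/3.
butter: 1 lb × 8/3 × 16 oz/lb × 28.35 g/oz ≈ 1210 g
ketchup: 3 tsp × 8/3 × 5 mL/tsp = 40 mL
heavy cream: 400 mL × 8/3 ≈ 1067 mL
diced onion: (2 cup + 3 tbsp = 2.1875 cup) × 8/3 × 160 g/cup ≈ 933 g

butter: 1210 g; ketchup: 40 mL; heavy cream: 1067 mL; diced onion: 933 g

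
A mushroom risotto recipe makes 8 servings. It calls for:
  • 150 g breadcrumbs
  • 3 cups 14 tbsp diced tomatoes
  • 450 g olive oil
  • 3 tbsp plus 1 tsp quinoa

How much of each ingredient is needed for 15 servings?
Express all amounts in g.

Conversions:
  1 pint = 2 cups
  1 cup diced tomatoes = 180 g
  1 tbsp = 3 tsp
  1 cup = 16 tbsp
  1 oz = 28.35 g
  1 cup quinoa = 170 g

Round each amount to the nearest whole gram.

breadcrumbs: 281 g; diced tomatoes: 1308 g; olive oil: 844 g; quinoa: 66 g

Scaling factor: 15/8 = 1.875.
breadcrumbs: 150 g × 15/8 ≈ 281 g
diced tomatoes: (3 cup + 14 tbsp = 3.875 cup) × 15/8 × 180 g/cup ≈ 1308 g
olive oil: 450 g × 15/8 ≈ 844 g
quinoa: (3 tbsp + 1 tsp = 10/3 tbsp) × 15/8 ÷ 16 tbsp/cup × 170 g/cup ≈ 66 g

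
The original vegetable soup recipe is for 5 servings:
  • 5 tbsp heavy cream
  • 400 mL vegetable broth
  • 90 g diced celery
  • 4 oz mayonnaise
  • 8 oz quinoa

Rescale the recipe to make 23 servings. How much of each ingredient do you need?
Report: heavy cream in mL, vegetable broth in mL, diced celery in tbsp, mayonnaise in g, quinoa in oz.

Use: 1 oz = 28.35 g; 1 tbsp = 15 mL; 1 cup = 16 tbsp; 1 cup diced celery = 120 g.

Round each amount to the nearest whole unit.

heavy cream: 345 mL; vegetable broth: 1840 mL; diced celery: 55 tbsp; mayonnaise: 522 g; quinoa: 37 oz

Scaling factor: 23/5 = 4.6.
heavy cream: 5 tbsp × 23/5 × 15 mL/tbsp = 345 mL
vegetable broth: 400 mL × 23/5 = 1840 mL
diced celery: 90 g × 23/5 ÷ 120 g/cup × 16 tbsp/cup ≈ 55 tbsp
mayonnaise: 4 oz × 23/5 × 28.35 g/oz ≈ 522 g
quinoa: 8 oz × 23/5 ≈ 37 oz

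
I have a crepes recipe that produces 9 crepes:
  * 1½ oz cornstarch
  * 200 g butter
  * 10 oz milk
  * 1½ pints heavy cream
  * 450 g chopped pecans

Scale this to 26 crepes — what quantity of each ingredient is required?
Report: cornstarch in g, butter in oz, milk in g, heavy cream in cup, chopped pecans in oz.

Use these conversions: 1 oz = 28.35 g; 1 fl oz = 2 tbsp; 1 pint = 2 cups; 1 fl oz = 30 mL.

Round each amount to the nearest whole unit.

cornstarch: 123 g; butter: 20 oz; milk: 819 g; heavy cream: 9 cup; chopped pecans: 46 oz

Scaling factor: 26/9.
cornstarch: 1.5 oz × 26/9 × 28.35 g/oz ≈ 123 g
butter: 200 g × 26/9 ÷ 28.35 g/oz ≈ 20 oz
milk: 10 oz × 26/9 × 28.35 g/oz = 819 g
heavy cream: 1.5 pint × 26/9 × 2 cup/pint ≈ 9 cup
chopped pecans: 450 g × 26/9 ÷ 28.35 g/oz ≈ 46 oz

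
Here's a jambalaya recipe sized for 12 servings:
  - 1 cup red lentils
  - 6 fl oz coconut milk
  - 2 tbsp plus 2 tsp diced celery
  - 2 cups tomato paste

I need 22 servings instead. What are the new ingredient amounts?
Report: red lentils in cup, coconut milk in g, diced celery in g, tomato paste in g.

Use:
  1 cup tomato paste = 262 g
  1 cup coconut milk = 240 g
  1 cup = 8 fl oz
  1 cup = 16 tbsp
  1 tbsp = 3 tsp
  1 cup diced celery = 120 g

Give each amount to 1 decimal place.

red lentils: 1.8 cup; coconut milk: 330.0 g; diced celery: 36.7 g; tomato paste: 960.7 g

Scaling factor: 22/12 = 11/6.
red lentils: 1 cup × 11/6 ≈ 1.8 cup
coconut milk: 6 fl oz × 11/6 ÷ 8 fl oz/cup × 240 g/cup = 330.0 g
diced celery: (2 tbsp + 2 tsp = 8/3 tbsp) × 11/6 ÷ 16 tbsp/cup × 120 g/cup ≈ 36.7 g
tomato paste: 2 cup × 11/6 × 262 g/cup ≈ 960.7 g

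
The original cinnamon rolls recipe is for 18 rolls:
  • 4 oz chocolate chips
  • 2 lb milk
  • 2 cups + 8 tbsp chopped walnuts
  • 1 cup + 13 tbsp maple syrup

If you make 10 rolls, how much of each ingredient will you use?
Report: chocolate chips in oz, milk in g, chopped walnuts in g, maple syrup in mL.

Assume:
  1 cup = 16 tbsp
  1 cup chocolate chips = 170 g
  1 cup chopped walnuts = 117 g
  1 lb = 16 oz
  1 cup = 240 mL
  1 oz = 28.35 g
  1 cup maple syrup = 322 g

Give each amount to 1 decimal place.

Scaling factor: 10/18 = 5/9.
chocolate chips: 4 oz × 5/9 ≈ 2.2 oz
milk: 2 lb × 5/9 × 16 oz/lb × 28.35 g/oz = 504.0 g
chopped walnuts: (2 cup + 8 tbsp = 2.5 cup) × 5/9 × 117 g/cup = 162.5 g
maple syrup: (1 cup + 13 tbsp = 1.8125 cup) × 5/9 × 240 mL/cup ≈ 241.7 mL

chocolate chips: 2.2 oz; milk: 504.0 g; chopped walnuts: 162.5 g; maple syrup: 241.7 mL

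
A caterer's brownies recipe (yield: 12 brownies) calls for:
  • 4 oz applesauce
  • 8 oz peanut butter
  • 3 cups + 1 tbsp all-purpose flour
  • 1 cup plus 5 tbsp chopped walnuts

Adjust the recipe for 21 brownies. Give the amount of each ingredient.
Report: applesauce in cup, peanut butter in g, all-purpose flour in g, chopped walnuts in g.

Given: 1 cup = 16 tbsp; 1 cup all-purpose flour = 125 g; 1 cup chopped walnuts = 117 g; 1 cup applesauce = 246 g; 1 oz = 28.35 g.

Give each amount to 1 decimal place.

applesauce: 0.8 cup; peanut butter: 396.9 g; all-purpose flour: 669.9 g; chopped walnuts: 268.7 g

Scaling factor: 21/12 = 7/4 = 1.75.
applesauce: 4 oz × 7/4 × 28.35 g/oz ÷ 246 g/cup ≈ 0.8 cup
peanut butter: 8 oz × 7/4 × 28.35 g/oz = 396.9 g
all-purpose flour: (3 cup + 1 tbsp = 3.0625 cup) × 7/4 × 125 g/cup ≈ 669.9 g
chopped walnuts: (1 cup + 5 tbsp = 1.3125 cup) × 7/4 × 117 g/cup ≈ 268.7 g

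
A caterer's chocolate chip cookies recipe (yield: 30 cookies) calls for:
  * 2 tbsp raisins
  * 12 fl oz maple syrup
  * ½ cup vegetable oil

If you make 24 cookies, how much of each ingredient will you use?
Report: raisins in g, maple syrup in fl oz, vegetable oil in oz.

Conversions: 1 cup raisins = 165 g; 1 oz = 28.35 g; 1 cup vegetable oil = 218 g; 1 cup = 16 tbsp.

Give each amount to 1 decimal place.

raisins: 16.5 g; maple syrup: 9.6 fl oz; vegetable oil: 3.1 oz

Scaling factor: 24/30 = 4/5 = 0.8.
raisins: 2 tbsp × 4/5 ÷ 16 tbsp/cup × 165 g/cup = 16.5 g
maple syrup: 12 fl oz × 4/5 = 9.6 fl oz
vegetable oil: 0.5 cup × 4/5 × 218 g/cup ÷ 28.35 g/oz ≈ 3.1 oz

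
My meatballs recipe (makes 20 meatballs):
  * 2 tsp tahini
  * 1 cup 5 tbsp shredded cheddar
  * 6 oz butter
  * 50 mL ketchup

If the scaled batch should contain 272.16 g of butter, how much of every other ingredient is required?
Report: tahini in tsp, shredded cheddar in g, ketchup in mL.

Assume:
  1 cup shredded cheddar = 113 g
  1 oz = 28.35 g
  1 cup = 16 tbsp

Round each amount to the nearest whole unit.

The original recipe has 170.1 g of butter, so the scaling factor is 272.16 ÷ 170.1 = 8/5 = 1.6.
tahini: 2 tsp × 8/5 ≈ 3 tsp
shredded cheddar: (1 cup + 5 tbsp = 1.3125 cup) × 8/5 × 113 g/cup ≈ 237 g
ketchup: 50 mL × 8/5 = 80 mL

tahini: 3 tsp; shredded cheddar: 237 g; ketchup: 80 mL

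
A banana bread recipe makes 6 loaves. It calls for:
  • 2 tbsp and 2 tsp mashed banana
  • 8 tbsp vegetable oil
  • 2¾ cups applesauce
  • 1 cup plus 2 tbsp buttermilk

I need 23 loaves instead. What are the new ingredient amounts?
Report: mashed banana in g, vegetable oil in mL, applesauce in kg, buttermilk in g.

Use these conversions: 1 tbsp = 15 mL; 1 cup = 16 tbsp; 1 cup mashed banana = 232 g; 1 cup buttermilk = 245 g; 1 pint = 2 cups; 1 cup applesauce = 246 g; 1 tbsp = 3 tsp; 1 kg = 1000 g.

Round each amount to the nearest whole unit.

mashed banana: 148 g; vegetable oil: 460 mL; applesauce: 3 kg; buttermilk: 1057 g

Scaling factor: 23/6.
mashed banana: (2 tbsp + 2 tsp = 8/3 tbsp) × 23/6 ÷ 16 tbsp/cup × 232 g/cup ≈ 148 g
vegetable oil: 8 tbsp × 23/6 × 15 mL/tbsp = 460 mL
applesauce: 2.75 cup × 23/6 × 246 g/cup ÷ 1000 g/kg ≈ 3 kg
buttermilk: (1 cup + 2 tbsp = 1.125 cup) × 23/6 × 245 g/cup ≈ 1057 g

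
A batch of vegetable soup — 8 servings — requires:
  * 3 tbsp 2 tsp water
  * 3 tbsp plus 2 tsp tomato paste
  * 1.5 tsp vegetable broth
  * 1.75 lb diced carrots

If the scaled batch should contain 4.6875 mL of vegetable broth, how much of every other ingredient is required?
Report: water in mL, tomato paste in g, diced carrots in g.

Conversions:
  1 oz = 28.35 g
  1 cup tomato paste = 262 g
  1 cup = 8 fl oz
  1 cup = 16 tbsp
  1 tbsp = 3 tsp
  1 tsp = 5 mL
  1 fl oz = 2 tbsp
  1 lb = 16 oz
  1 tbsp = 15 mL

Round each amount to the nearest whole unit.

water: 34 mL; tomato paste: 38 g; diced carrots: 496 g

The original recipe has 7.5 mL of vegetable broth, so the scaling factor is 4.6875 ÷ 7.5 = 5/8 = 0.625.
water: (3 tbsp + 2 tsp = 11/3 tbsp) × 5/8 × 15 mL/tbsp ≈ 34 mL
tomato paste: (3 tbsp + 2 tsp = 11/3 tbsp) × 5/8 ÷ 16 tbsp/cup × 262 g/cup ≈ 38 g
diced carrots: 1.75 lb × 5/8 × 16 oz/lb × 28.35 g/oz ≈ 496 g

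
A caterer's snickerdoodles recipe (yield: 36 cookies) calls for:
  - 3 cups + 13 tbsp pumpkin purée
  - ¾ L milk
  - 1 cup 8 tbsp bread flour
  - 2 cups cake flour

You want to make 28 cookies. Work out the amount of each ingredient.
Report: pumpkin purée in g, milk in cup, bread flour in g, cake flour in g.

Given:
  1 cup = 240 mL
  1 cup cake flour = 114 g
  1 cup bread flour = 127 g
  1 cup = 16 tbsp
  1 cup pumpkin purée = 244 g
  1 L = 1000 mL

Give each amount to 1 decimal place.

pumpkin purée: 723.5 g; milk: 2.4 cup; bread flour: 148.2 g; cake flour: 177.3 g

Scaling factor: 28/36 = 7/9.
pumpkin purée: (3 cup + 13 tbsp = 3.8125 cup) × 7/9 × 244 g/cup ≈ 723.5 g
milk: 0.75 L × 7/9 × 1000 mL/L ÷ 240 mL/cup ≈ 2.4 cup
bread flour: (1 cup + 8 tbsp = 1.5 cup) × 7/9 × 127 g/cup ≈ 148.2 g
cake flour: 2 cup × 7/9 × 114 g/cup ≈ 177.3 g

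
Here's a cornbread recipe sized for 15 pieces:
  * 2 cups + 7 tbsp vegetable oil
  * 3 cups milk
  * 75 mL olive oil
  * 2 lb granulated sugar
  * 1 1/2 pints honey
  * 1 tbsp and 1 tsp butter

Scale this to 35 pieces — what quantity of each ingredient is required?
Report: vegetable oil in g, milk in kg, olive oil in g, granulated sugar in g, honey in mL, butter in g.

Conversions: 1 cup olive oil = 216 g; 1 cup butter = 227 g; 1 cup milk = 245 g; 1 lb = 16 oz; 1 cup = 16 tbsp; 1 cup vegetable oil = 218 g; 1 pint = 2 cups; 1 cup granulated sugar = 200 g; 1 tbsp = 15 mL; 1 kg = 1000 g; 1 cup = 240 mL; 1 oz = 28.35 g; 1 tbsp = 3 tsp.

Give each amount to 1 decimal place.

Scaling factor: 35/15 = 7/3.
vegetable oil: (2 cup + 7 tbsp = 2.4375 cup) × 7/3 × 218 g/cup ≈ 1239.9 g
milk: 3 cup × 7/3 × 245 g/cup ÷ 1000 g/kg ≈ 1.7 kg
olive oil: 75 mL × 7/3 ÷ 240 mL/cup × 216 g/cup = 157.5 g
granulated sugar: 2 lb × 7/3 × 16 oz/lb × 28.35 g/oz = 2116.8 g
honey: 1.5 pint × 7/3 × 2 cup/pint × 240 mL/cup = 1680.0 mL
butter: (1 tbsp + 1 tsp = 4/3 tbsp) × 7/3 ÷ 16 tbsp/cup × 227 g/cup ≈ 44.1 g

vegetable oil: 1239.9 g; milk: 1.7 kg; olive oil: 157.5 g; granulated sugar: 2116.8 g; honey: 1680.0 mL; butter: 44.1 g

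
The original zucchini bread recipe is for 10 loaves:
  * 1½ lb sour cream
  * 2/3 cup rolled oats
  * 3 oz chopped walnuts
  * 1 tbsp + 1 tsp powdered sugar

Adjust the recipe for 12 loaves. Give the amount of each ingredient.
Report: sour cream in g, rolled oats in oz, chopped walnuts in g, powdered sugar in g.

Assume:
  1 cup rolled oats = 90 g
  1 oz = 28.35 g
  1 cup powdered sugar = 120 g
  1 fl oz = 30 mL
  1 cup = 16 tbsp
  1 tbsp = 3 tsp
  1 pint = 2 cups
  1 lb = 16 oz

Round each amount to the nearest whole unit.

Scaling factor: 12/10 = 6/5 = 1.2.
sour cream: 1.5 lb × 6/5 × 16 oz/lb × 28.35 g/oz ≈ 816 g
rolled oats: 2/3 cup × 6/5 × 90 g/cup ÷ 28.35 g/oz ≈ 3 oz
chopped walnuts: 3 oz × 6/5 × 28.35 g/oz ≈ 102 g
powdered sugar: (1 tbsp + 1 tsp = 4/3 tbsp) × 6/5 ÷ 16 tbsp/cup × 120 g/cup = 12 g

sour cream: 816 g; rolled oats: 3 oz; chopped walnuts: 102 g; powdered sugar: 12 g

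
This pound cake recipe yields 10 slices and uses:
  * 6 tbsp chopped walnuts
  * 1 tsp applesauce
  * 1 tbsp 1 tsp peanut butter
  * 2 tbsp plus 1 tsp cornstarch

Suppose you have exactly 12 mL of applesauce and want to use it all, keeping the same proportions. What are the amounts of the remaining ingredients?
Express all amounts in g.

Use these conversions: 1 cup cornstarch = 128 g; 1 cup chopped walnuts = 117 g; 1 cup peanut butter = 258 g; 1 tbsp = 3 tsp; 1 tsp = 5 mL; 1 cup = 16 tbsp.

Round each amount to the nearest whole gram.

chopped walnuts: 105 g; peanut butter: 52 g; cornstarch: 45 g

The original recipe has 5 mL of applesauce, so the scaling factor is 12 ÷ 5 = 12/5 = 2.4.
chopped walnuts: 6 tbsp × 12/5 ÷ 16 tbsp/cup × 117 g/cup ≈ 105 g
peanut butter: (1 tbsp + 1 tsp = 4/3 tbsp) × 12/5 ÷ 16 tbsp/cup × 258 g/cup ≈ 52 g
cornstarch: (2 tbsp + 1 tsp = 7/3 tbsp) × 12/5 ÷ 16 tbsp/cup × 128 g/cup ≈ 45 g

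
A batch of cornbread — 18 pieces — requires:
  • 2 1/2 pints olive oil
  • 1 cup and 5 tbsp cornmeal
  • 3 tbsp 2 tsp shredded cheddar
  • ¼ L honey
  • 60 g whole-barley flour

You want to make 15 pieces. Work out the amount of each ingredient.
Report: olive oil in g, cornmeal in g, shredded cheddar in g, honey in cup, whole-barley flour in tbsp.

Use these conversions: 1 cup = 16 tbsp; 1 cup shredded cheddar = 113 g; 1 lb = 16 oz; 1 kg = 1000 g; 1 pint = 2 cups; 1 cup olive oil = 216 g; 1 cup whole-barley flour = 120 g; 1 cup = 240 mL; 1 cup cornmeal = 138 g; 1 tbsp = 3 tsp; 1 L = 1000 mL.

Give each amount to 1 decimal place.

olive oil: 900.0 g; cornmeal: 150.9 g; shredded cheddar: 21.6 g; honey: 0.9 cup; whole-barley flour: 6.7 tbsp

Scaling factor: 15/18 = 5/6.
olive oil: 2.5 pint × 5/6 × 2 cup/pint × 216 g/cup = 900.0 g
cornmeal: (1 cup + 5 tbsp = 1.3125 cup) × 5/6 × 138 g/cup ≈ 150.9 g
shredded cheddar: (3 tbsp + 2 tsp = 11/3 tbsp) × 5/6 ÷ 16 tbsp/cup × 113 g/cup ≈ 21.6 g
honey: 0.25 L × 5/6 × 1000 mL/L ÷ 240 mL/cup ≈ 0.9 cup
whole-barley flour: 60 g × 5/6 ÷ 120 g/cup × 16 tbsp/cup ≈ 6.7 tbsp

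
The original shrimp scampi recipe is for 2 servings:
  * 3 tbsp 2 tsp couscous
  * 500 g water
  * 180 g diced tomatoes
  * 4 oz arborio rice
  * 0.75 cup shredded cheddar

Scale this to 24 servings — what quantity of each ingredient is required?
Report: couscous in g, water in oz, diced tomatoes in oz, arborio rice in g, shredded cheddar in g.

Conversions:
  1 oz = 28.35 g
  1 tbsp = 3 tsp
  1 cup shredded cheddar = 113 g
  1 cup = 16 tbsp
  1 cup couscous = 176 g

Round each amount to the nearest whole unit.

couscous: 484 g; water: 212 oz; diced tomatoes: 76 oz; arborio rice: 1361 g; shredded cheddar: 1017 g

Scaling factor: 24/2 = 12.
couscous: (3 tbsp + 2 tsp = 11/3 tbsp) × 12 ÷ 16 tbsp/cup × 176 g/cup = 484 g
water: 500 g × 12 ÷ 28.35 g/oz ≈ 212 oz
diced tomatoes: 180 g × 12 ÷ 28.35 g/oz ≈ 76 oz
arborio rice: 4 oz × 12 × 28.35 g/oz ≈ 1361 g
shredded cheddar: 0.75 cup × 12 × 113 g/cup = 1017 g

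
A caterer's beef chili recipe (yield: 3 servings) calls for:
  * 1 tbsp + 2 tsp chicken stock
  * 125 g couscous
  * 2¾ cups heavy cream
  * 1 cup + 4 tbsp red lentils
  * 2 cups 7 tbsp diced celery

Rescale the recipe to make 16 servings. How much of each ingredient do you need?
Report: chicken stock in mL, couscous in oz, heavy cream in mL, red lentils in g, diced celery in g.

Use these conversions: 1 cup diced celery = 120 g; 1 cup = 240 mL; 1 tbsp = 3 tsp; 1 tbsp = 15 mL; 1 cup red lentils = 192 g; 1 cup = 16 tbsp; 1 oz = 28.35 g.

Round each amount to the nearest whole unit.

chicken stock: 133 mL; couscous: 24 oz; heavy cream: 3520 mL; red lentils: 1280 g; diced celery: 1560 g

Scaling factor: 16/3.
chicken stock: (1 tbsp + 2 tsp = 5/3 tbsp) × 16/3 × 15 mL/tbsp ≈ 133 mL
couscous: 125 g × 16/3 ÷ 28.35 g/oz ≈ 24 oz
heavy cream: 2.75 cup × 16/3 × 240 mL/cup = 3520 mL
red lentils: (1 cup + 4 tbsp = 1.25 cup) × 16/3 × 192 g/cup = 1280 g
diced celery: (2 cup + 7 tbsp = 2.4375 cup) × 16/3 × 120 g/cup = 1560 g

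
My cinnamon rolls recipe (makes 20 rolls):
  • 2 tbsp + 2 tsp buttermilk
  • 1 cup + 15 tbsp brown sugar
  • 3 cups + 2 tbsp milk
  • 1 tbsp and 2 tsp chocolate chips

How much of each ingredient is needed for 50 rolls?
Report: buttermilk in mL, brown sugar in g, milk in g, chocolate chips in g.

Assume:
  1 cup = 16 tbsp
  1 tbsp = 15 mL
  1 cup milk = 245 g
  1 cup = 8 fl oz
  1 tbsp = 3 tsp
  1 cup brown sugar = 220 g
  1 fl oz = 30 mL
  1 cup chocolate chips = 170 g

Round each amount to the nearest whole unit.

Scaling factor: 50/20 = 5/2 = 2.5.
buttermilk: (2 tbsp + 2 tsp = 8/3 tbsp) × 5/2 × 15 mL/tbsp = 100 mL
brown sugar: (1 cup + 15 tbsp = 1.9375 cup) × 5/2 × 220 g/cup ≈ 1066 g
milk: (3 cup + 2 tbsp = 3.125 cup) × 5/2 × 245 g/cup ≈ 1914 g
chocolate chips: (1 tbsp + 2 tsp = 5/3 tbsp) × 5/2 ÷ 16 tbsp/cup × 170 g/cup ≈ 44 g

buttermilk: 100 mL; brown sugar: 1066 g; milk: 1914 g; chocolate chips: 44 g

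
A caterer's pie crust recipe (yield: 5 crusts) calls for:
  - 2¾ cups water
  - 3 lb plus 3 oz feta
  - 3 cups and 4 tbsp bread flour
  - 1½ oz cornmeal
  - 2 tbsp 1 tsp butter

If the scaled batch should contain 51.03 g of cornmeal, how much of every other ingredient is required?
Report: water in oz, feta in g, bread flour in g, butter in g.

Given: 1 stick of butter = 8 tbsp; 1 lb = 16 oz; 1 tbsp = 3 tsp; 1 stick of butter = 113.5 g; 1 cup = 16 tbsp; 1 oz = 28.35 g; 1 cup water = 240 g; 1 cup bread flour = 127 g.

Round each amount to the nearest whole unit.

water: 28 oz; feta: 1735 g; bread flour: 495 g; butter: 40 g

The original recipe has 42.525 g of cornmeal, so the scaling factor is 51.03 ÷ 42.525 = 6/5 = 1.2.
water: 2.75 cup × 6/5 × 240 g/cup ÷ 28.35 g/oz ≈ 28 oz
feta: (3 lb + 3 oz = 3.1875 lb) × 6/5 × 16 oz/lb × 28.35 g/oz ≈ 1735 g
bread flour: (3 cup + 4 tbsp = 3.25 cup) × 6/5 × 127 g/cup ≈ 495 g
butter: (2 tbsp + 1 tsp = 7/3 tbsp) × 6/5 ÷ 8 tbsp/stick × 113.5 g/stick ≈ 40 g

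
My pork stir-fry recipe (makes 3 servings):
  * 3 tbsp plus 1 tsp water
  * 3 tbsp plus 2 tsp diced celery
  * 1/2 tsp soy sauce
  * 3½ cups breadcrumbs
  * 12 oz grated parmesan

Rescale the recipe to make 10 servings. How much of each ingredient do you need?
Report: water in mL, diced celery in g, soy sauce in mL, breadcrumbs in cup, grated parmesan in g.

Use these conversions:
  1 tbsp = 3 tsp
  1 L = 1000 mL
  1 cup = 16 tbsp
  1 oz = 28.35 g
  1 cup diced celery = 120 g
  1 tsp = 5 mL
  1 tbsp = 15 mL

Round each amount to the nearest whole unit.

water: 167 mL; diced celery: 92 g; soy sauce: 8 mL; breadcrumbs: 12 cup; grated parmesan: 1134 g

Scaling factor: 10/3.
water: (3 tbsp + 1 tsp = 10/3 tbsp) × 10/3 × 15 mL/tbsp ≈ 167 mL
diced celery: (3 tbsp + 2 tsp = 11/3 tbsp) × 10/3 ÷ 16 tbsp/cup × 120 g/cup ≈ 92 g
soy sauce: 0.5 tsp × 10/3 × 5 mL/tsp ≈ 8 mL
breadcrumbs: 3.5 cup × 10/3 ≈ 12 cup
grated parmesan: 12 oz × 10/3 × 28.35 g/oz = 1134 g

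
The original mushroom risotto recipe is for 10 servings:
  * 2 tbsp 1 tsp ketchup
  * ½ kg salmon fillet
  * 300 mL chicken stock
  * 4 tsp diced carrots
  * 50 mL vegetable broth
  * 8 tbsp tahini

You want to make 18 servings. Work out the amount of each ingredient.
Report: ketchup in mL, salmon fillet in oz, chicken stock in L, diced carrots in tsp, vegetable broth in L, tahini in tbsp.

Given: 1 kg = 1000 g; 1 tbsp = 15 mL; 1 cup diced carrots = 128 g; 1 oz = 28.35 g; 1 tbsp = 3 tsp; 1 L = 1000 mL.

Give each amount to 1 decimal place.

Scaling factor: 18/10 = 9/5 = 1.8.
ketchup: (2 tbsp + 1 tsp = 7/3 tbsp) × 9/5 × 15 mL/tbsp = 63.0 mL
salmon fillet: 0.5 kg × 9/5 × 1000 g/kg ÷ 28.35 g/oz ≈ 31.7 oz
chicken stock: 300 mL × 9/5 ÷ 1000 mL/L ≈ 0.5 L
diced carrots: 4 tsp × 9/5 = 7.2 tsp
vegetable broth: 50 mL × 9/5 ÷ 1000 mL/L ≈ 0.1 L
tahini: 8 tbsp × 9/5 = 14.4 tbsp

ketchup: 63.0 mL; salmon fillet: 31.7 oz; chicken stock: 0.5 L; diced carrots: 7.2 tsp; vegetable broth: 0.1 L; tahini: 14.4 tbsp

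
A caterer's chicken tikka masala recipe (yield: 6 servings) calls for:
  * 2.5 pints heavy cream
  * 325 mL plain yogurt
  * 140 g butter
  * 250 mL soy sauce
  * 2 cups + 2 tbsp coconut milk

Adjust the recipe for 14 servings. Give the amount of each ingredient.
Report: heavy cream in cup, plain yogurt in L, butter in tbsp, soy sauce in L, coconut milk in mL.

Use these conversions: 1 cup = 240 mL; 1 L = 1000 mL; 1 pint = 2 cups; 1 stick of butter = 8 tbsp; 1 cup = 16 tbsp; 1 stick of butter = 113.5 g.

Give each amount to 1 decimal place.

Scaling factor: 14/6 = 7/3.
heavy cream: 2.5 pint × 7/3 × 2 cup/pint ≈ 11.7 cup
plain yogurt: 325 mL × 7/3 ÷ 1000 mL/L ≈ 0.8 L
butter: 140 g × 7/3 ÷ 113.5 g/stick × 8 tbsp/stick ≈ 23.0 tbsp
soy sauce: 250 mL × 7/3 ÷ 1000 mL/L ≈ 0.6 L
coconut milk: (2 cup + 2 tbsp = 2.125 cup) × 7/3 × 240 mL/cup = 1190.0 mL

heavy cream: 11.7 cup; plain yogurt: 0.8 L; butter: 23.0 tbsp; soy sauce: 0.6 L; coconut milk: 1190.0 mL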